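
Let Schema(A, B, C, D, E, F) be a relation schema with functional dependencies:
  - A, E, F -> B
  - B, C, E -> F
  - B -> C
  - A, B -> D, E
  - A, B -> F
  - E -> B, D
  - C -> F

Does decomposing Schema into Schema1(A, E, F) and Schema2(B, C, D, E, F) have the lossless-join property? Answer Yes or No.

Schema1 ∩ Schema2 = {E, F}; its closure under F is {B, C, D, E, F}.
Since Schema2 ⊆ {B, C, D, E, F}, the intersection is a superkey of Schema2; the decomposition is lossless.

Yes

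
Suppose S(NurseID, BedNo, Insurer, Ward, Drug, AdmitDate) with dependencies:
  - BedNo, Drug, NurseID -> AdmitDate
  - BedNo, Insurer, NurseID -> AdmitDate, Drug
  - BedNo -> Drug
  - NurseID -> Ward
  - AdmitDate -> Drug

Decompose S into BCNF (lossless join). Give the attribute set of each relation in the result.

Candidate key of the original relation: {BedNo, Insurer, NurseID}.
Within {AdmitDate, BedNo, Drug, Insurer, NurseID, Ward}: {BedNo, Drug, NurseID}⁺ ∩ {AdmitDate, BedNo, Drug, Insurer, NurseID, Ward} = {AdmitDate, BedNo, Drug, NurseID, Ward}, not the whole set, so BedNo, Drug, NurseID -> AdmitDate, Ward violates BCNF; decompose into {AdmitDate, BedNo, Drug, NurseID, Ward} and {BedNo, Drug, Insurer, NurseID}.
Within {AdmitDate, BedNo, Drug, NurseID, Ward}: {BedNo}⁺ ∩ {AdmitDate, BedNo, Drug, NurseID, Ward} = {BedNo, Drug}, not the whole set, so BedNo -> Drug violates BCNF; decompose into {BedNo, Drug} and {AdmitDate, BedNo, NurseID, Ward}.
{BedNo, Drug} is in BCNF.
Within {AdmitDate, BedNo, NurseID, Ward}: {NurseID}⁺ ∩ {AdmitDate, BedNo, NurseID, Ward} = {NurseID, Ward}, not the whole set, so NurseID -> Ward violates BCNF; decompose into {NurseID, Ward} and {AdmitDate, BedNo, NurseID}.
{NurseID, Ward} is in BCNF.
{AdmitDate, BedNo, NurseID} is in BCNF.
Within {BedNo, Drug, Insurer, NurseID}: {BedNo}⁺ ∩ {BedNo, Drug, Insurer, NurseID} = {BedNo, Drug}, not the whole set, so BedNo -> Drug violates BCNF; decompose into {BedNo, Drug} and {BedNo, Insurer, NurseID}.
{BedNo, Drug} is in BCNF.
{BedNo, Insurer, NurseID} is in BCNF.

{AdmitDate, BedNo, NurseID}; {BedNo, Drug}; {BedNo, Insurer, NurseID}; {NurseID, Ward}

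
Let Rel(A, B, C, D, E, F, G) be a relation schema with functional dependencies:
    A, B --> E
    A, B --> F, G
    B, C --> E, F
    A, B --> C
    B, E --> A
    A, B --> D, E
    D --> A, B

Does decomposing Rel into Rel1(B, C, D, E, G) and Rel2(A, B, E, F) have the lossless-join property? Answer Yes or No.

Common attributes: {B, E}; their closure is {A, B, C, D, E, F, G}.
Since Rel1 ⊆ {A, B, C, D, E, F, G}, the intersection is a superkey of Rel1; the decomposition is lossless.

Yes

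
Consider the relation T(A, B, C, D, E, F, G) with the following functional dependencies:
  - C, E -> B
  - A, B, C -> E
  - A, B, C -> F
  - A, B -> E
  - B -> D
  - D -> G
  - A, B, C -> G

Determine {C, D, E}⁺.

Start with {C, D, E}.
C, E -> B applies; add {B} → now {B, C, D, E}.
D -> G applies; add {G} → now {B, C, D, E, G}.
No further FD applies.

{B, C, D, E, G}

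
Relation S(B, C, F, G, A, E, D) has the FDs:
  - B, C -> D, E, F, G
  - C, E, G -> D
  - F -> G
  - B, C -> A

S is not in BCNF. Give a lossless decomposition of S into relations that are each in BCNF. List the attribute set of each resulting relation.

{A, B, C, E, F}; {C, D, E, G}; {F, G}

Candidate key of the original relation: {B, C}.
In {A, B, C, D, E, F, G}, {C, E, G} is not a superkey ({C, E, G}⁺ restricted to this set is {C, D, E, G}), so split on C, E, G -> D into {C, D, E, G} and {A, B, C, E, F, G}.
{C, D, E, G} is in BCNF.
In {A, B, C, E, F, G}, {F} is not a superkey ({F}⁺ restricted to this set is {F, G}), so split on F -> G into {F, G} and {A, B, C, E, F}.
{F, G} is in BCNF.
{A, B, C, E, F} is in BCNF.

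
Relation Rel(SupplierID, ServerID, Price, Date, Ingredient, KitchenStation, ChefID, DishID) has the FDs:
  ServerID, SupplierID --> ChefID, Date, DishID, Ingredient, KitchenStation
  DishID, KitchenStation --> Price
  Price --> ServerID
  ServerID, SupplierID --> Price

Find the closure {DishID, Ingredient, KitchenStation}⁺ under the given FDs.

Start with {DishID, Ingredient, KitchenStation}.
DishID, KitchenStation --> Price applies; add {Price} → now {DishID, Ingredient, KitchenStation, Price}.
Price --> ServerID applies; add {ServerID} → now {DishID, Ingredient, KitchenStation, Price, ServerID}.
No further FD applies.

{DishID, Ingredient, KitchenStation, Price, ServerID}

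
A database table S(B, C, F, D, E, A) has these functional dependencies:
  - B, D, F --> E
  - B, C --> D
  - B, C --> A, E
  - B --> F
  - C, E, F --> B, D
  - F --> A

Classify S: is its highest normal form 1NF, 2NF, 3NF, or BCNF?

Candidate keys: {B, C}, {C, E, F}. Prime attributes: {B, C, E, F}.
B, D, F --> E breaks BCNF: {B, D, F}⁺ = {A, B, D, E, F}, so {B, D, F} is not a superkey.
F --> A has non-prime {A} on the right and a non-superkey on the left, so 3NF fails.
The proper key subset {B} of {B, C} determines non-prime {A}, so the relation is not even in 2NF.

1NF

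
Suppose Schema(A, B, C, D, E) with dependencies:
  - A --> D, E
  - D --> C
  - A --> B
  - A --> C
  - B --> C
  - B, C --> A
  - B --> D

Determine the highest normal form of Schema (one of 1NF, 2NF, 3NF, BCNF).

2NF

Candidate keys: {A}, {B}. Prime attributes: {A, B}.
D --> C: {D}⁺ = {C, D}, which is not all of the attributes, so the left side is not a superkey — BCNF is violated.
Because {C} is non-prime and the left side of D --> C is not a superkey, the relation is not in 3NF.
Every candidate key is a single attribute, so no partial dependency is possible; 2NF holds.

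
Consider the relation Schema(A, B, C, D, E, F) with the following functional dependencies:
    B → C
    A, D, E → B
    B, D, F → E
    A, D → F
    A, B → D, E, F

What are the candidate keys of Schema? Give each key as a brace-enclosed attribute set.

No FD produces {A}, so it must be in every candidate key.
{A, B} is a candidate key since {A, B}⁺ = {A, B, C, D, E, F} covers every attribute.
{A, D, E} is a candidate key since {A, D, E}⁺ = {A, B, C, D, E, F} covers every attribute.
No proper subset of any of these is a key, and no other minimal superkey exists.

{A, B}, {A, D, E}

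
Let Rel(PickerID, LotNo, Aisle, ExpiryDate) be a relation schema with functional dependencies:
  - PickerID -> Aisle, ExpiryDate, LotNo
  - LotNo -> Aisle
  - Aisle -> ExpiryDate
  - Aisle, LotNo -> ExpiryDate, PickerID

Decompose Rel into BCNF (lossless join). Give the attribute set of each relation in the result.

Candidate keys of the original relation: {LotNo}, {PickerID}.
{Aisle, ExpiryDate, LotNo, PickerID}: {Aisle} determines {Aisle, ExpiryDate} here but is not a superkey — split on Aisle -> ExpiryDate, giving {Aisle, ExpiryDate} and {Aisle, LotNo, PickerID}.
{Aisle, ExpiryDate} is in BCNF.
{Aisle, LotNo, PickerID} is in BCNF.

{Aisle, ExpiryDate}; {Aisle, LotNo, PickerID}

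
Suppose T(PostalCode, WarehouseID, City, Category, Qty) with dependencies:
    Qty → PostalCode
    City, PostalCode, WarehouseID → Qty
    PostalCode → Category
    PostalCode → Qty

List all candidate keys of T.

{City, WarehouseID} never appear on the right of any FD, so every key must include all of them.
{City, PostalCode, WarehouseID} is a candidate key since {City, PostalCode, WarehouseID}⁺ = {Category, City, PostalCode, Qty, WarehouseID} covers every attribute.
{City, Qty, WarehouseID} is a candidate key since {City, Qty, WarehouseID}⁺ = {Category, City, PostalCode, Qty, WarehouseID} covers every attribute.
Any other superkey properly contains one of these, so there are no further candidate keys.

{City, PostalCode, WarehouseID}, {City, Qty, WarehouseID}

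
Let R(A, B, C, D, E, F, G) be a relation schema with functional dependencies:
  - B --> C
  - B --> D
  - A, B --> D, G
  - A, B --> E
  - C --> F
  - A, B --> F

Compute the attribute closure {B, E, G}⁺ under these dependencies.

Start with {B, E, G}.
B --> C applies; add {C} → now {B, C, E, G}.
B --> D applies; add {D} → now {B, C, D, E, G}.
C --> F applies; add {F} → now {B, C, D, E, F, G}.
No further FD applies.

{B, C, D, E, F, G}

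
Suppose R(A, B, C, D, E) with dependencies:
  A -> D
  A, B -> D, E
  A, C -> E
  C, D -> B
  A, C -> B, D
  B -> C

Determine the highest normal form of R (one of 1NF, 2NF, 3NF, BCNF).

1NF

Candidate keys: {A, B}, {A, C}. Prime attributes: {A, B, C}.
For A -> D we have {A}⁺ = {A, D}; {A} is not a superkey, so BCNF fails.
A -> D determines the non-prime attribute {D} from a non-superkey — 3NF is violated.
{A} is a proper subset of the key {A, B}, and {A}⁺ contains the non-prime attribute {D} — a partial dependency, so 2NF is violated.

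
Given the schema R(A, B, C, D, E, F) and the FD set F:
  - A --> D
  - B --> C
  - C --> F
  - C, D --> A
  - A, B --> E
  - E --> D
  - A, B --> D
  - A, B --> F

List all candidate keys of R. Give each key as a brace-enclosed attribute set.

{A, B}, {B, D}, {B, E}

{B} never appears on the right of any FD, so every key must include it.
{A, B} is a candidate key since {A, B}⁺ = {A, B, C, D, E, F} covers every attribute.
{B, D} is a candidate key since {B, D}⁺ = {A, B, C, D, E, F} covers every attribute.
{B, E} is a candidate key since {B, E}⁺ = {A, B, C, D, E, F} covers every attribute.
These are minimal and exhaustive — every other superkey contains one of them.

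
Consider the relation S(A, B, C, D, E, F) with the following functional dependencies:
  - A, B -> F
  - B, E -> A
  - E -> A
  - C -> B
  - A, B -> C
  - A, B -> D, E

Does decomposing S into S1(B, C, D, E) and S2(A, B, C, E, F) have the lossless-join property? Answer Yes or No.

Yes

S1 ∩ S2 = {B, C, E}; its closure under F is {A, B, C, D, E, F}.
This includes all of S1, so the common attributes are a superkey of S1 — the join is lossless.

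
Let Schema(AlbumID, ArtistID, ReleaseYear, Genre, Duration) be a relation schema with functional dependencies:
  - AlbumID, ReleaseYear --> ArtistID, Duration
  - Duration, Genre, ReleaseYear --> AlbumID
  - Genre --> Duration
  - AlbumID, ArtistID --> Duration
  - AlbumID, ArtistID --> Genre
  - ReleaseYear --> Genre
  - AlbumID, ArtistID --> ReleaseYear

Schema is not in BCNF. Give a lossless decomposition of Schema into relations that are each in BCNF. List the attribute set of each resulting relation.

{AlbumID, ArtistID, Genre, ReleaseYear}; {Duration, Genre}

Candidate keys of the original relation: {AlbumID, ArtistID}, {ReleaseYear}.
Within {AlbumID, ArtistID, Duration, Genre, ReleaseYear}: {Genre}⁺ ∩ {AlbumID, ArtistID, Duration, Genre, ReleaseYear} = {Duration, Genre}, not the whole set, so Genre --> Duration violates BCNF; decompose into {Duration, Genre} and {AlbumID, ArtistID, Genre, ReleaseYear}.
{Duration, Genre} has no BCNF violation.
{AlbumID, ArtistID, Genre, ReleaseYear} has no BCNF violation.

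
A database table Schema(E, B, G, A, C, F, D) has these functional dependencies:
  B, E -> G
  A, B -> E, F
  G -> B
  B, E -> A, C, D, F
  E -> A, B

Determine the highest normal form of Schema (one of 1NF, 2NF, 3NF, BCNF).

3NF

Candidate keys: {A, B}, {A, G}, {E}. Prime attributes: {A, B, E, G}.
G -> B: {G}⁺ = {B, G}, which is not all of the attributes, so the left side is not a superkey — BCNF is violated.
Its right-hand attributes {B} are all prime, as are those of every other non-superkey FD — the relation is in 3NF.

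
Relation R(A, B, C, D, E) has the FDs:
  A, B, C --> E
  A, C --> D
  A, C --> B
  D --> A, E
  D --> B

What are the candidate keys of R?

{C} never appears on the right of any FD, so every key must include it.
{A, C} is a candidate key since {A, C}⁺ = {A, B, C, D, E} covers every attribute.
{C, D} is a candidate key since {C, D}⁺ = {A, B, C, D, E} covers every attribute.
These are minimal and exhaustive — every other superkey contains one of them.

{A, C}, {C, D}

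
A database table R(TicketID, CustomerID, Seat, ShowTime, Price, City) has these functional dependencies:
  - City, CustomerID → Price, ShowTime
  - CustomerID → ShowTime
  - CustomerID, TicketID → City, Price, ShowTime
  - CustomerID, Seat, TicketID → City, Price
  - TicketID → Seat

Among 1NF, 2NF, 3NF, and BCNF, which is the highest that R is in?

Candidate key: {CustomerID, TicketID}. Prime attributes: {CustomerID, TicketID}.
City, CustomerID → Price, ShowTime breaks BCNF: {City, CustomerID}⁺ = {City, CustomerID, Price, ShowTime}, so {City, CustomerID} is not a superkey.
Because {Price, ShowTime} are non-prime and the left side of City, CustomerID → Price, ShowTime is not a superkey, the relation is not in 3NF.
Since {CustomerID} ⊂ {CustomerID, TicketID} and {CustomerID}⁺ ⊇ {ShowTime} with {ShowTime} non-prime, there is a partial dependency; 2NF fails.

1NF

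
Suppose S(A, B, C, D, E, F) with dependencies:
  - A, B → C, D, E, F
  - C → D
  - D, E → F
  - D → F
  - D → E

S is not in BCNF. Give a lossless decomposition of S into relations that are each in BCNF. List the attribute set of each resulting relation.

{A, B, C}; {C, D}; {D, E, F}

Candidate key of the original relation: {A, B}.
{A, B, C, D, E, F}: {C} determines {C, D, E, F} here but is not a superkey — split on C → D, E, F, giving {C, D, E, F} and {A, B, C}.
{C, D, E, F}: {D, E} determines {D, E, F} here but is not a superkey — split on D, E → F, giving {D, E, F} and {C, D, E}.
{D, E, F} is in BCNF.
{C, D, E}: {D} determines {D, E} here but is not a superkey — split on D → E, giving {D, E} and {C, D}.
{D, E} is in BCNF.
{C, D} is in BCNF.
{A, B, C} is in BCNF.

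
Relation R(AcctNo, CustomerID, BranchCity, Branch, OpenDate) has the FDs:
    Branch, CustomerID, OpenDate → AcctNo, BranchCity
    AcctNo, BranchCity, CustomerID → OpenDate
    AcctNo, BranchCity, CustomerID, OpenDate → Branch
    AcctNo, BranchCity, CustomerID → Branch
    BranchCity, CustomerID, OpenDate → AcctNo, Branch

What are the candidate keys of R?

No FD produces {CustomerID}, so it must be in every candidate key.
{AcctNo, BranchCity, CustomerID}⁺ = {AcctNo, Branch, BranchCity, CustomerID, OpenDate}, which is every attribute, so {AcctNo, BranchCity, CustomerID} is a candidate key.
{Branch, CustomerID, OpenDate}⁺ = {AcctNo, Branch, BranchCity, CustomerID, OpenDate}, which is every attribute, so {Branch, CustomerID, OpenDate} is a candidate key.
{BranchCity, CustomerID, OpenDate}⁺ = {AcctNo, Branch, BranchCity, CustomerID, OpenDate}, which is every attribute, so {BranchCity, CustomerID, OpenDate} is a candidate key.
These are minimal and exhaustive — every other superkey contains one of them.

{AcctNo, BranchCity, CustomerID}, {Branch, CustomerID, OpenDate}, {BranchCity, CustomerID, OpenDate}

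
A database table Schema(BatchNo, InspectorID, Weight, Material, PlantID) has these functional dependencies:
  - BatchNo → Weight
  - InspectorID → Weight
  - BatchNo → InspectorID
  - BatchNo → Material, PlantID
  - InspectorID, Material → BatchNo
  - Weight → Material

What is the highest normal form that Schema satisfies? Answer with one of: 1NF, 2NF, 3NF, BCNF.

2NF

Candidate keys: {BatchNo}, {InspectorID}. Prime attributes: {BatchNo, InspectorID}.
Weight → Material breaks BCNF: {Weight}⁺ = {Material, Weight}, so {Weight} is not a superkey.
Weight → Material has non-prime {Material} on the right and a non-superkey on the left, so 3NF fails.
With only single-attribute keys there can be no partial dependency, so 2NF holds.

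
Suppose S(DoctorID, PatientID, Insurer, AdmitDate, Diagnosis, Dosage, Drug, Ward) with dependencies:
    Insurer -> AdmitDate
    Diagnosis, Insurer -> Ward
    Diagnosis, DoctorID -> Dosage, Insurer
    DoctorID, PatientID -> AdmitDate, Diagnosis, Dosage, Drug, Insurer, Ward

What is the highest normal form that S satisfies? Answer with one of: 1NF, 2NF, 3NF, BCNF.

Candidate key: {DoctorID, PatientID}. Prime attributes: {DoctorID, PatientID}.
For Insurer -> AdmitDate we have {Insurer}⁺ = {AdmitDate, Insurer}; {Insurer} is not a superkey, so BCNF fails.
Insurer -> AdmitDate determines the non-prime attribute {AdmitDate} from a non-superkey — 3NF is violated.
No non-prime attribute depends on a proper subset of any candidate key, so 2NF holds.

2NF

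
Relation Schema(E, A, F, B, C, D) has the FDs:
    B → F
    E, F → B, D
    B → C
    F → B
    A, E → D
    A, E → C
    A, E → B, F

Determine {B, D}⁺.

Start with {B, D}.
B → F applies; add {F} → now {B, D, F}.
B → C applies; add {C} → now {B, C, D, F}.
No further FD applies.

{B, C, D, F}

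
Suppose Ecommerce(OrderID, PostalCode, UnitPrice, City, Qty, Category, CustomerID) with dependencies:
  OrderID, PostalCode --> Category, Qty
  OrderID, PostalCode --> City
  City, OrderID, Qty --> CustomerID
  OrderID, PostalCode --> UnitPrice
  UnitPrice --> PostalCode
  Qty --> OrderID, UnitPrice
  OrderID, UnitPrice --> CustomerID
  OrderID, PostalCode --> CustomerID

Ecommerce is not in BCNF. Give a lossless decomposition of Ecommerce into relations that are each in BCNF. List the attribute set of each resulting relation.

Candidate keys of the original relation: {OrderID, PostalCode}, {OrderID, UnitPrice}, {Qty}.
In {Category, City, CustomerID, OrderID, PostalCode, Qty, UnitPrice}, {UnitPrice} is not a superkey ({UnitPrice}⁺ restricted to this set is {PostalCode, UnitPrice}), so split on UnitPrice --> PostalCode into {PostalCode, UnitPrice} and {Category, City, CustomerID, OrderID, Qty, UnitPrice}.
{PostalCode, UnitPrice} is in BCNF.
{Category, City, CustomerID, OrderID, Qty, UnitPrice} is in BCNF.

{Category, City, CustomerID, OrderID, Qty, UnitPrice}; {PostalCode, UnitPrice}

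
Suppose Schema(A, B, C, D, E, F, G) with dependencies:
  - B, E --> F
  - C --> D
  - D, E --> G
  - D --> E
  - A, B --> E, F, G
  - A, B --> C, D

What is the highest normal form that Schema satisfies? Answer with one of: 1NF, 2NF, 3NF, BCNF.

Candidate key: {A, B}. Prime attributes: {A, B}.
B, E --> F: {B, E}⁺ = {B, E, F}, which is not all of the attributes, so the left side is not a superkey — BCNF is violated.
Because {F} is non-prime and the left side of B, E --> F is not a superkey, the relation is not in 3NF.
No proper subset of a key has a non-prime attribute in its closure, so there is no partial dependency; 2NF holds.

2NF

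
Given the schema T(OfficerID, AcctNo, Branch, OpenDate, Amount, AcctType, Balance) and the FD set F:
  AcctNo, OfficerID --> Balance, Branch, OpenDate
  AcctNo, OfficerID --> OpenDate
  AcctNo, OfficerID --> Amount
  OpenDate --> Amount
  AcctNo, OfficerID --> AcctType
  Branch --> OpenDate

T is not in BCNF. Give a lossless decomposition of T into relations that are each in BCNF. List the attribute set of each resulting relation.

{AcctNo, AcctType, Balance, Branch, OfficerID}; {Amount, OpenDate}; {Branch, OpenDate}

Candidate key of the original relation: {AcctNo, OfficerID}.
In {AcctNo, AcctType, Amount, Balance, Branch, OfficerID, OpenDate}, {OpenDate} is not a superkey ({OpenDate}⁺ restricted to this set is {Amount, OpenDate}), so split on OpenDate --> Amount into {Amount, OpenDate} and {AcctNo, AcctType, Balance, Branch, OfficerID, OpenDate}.
{Amount, OpenDate} has no BCNF violation.
In {AcctNo, AcctType, Balance, Branch, OfficerID, OpenDate}, {Branch} is not a superkey ({Branch}⁺ restricted to this set is {Branch, OpenDate}), so split on Branch --> OpenDate into {Branch, OpenDate} and {AcctNo, AcctType, Balance, Branch, OfficerID}.
{Branch, OpenDate} has no BCNF violation.
{AcctNo, AcctType, Balance, Branch, OfficerID} has no BCNF violation.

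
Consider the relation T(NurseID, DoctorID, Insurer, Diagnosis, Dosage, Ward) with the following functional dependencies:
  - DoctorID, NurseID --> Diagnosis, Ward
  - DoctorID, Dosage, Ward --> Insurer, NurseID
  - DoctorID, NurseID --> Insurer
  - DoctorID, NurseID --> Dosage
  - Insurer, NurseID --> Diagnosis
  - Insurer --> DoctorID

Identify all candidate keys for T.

{DoctorID, Dosage, Ward}, {DoctorID, NurseID}, {Dosage, Insurer, Ward}, {Insurer, NurseID}

{DoctorID, NurseID} is a candidate key since {DoctorID, NurseID}⁺ = {Diagnosis, DoctorID, Dosage, Insurer, NurseID, Ward} covers every attribute.
{Insurer, NurseID} is a candidate key since {Insurer, NurseID}⁺ = {Diagnosis, DoctorID, Dosage, Insurer, NurseID, Ward} covers every attribute.
{DoctorID, Dosage, Ward} is a candidate key since {DoctorID, Dosage, Ward}⁺ = {Diagnosis, DoctorID, Dosage, Insurer, NurseID, Ward} covers every attribute.
{Dosage, Insurer, Ward} is a candidate key since {Dosage, Insurer, Ward}⁺ = {Diagnosis, DoctorID, Dosage, Insurer, NurseID, Ward} covers every attribute.
These are minimal and exhaustive — every other superkey contains one of them.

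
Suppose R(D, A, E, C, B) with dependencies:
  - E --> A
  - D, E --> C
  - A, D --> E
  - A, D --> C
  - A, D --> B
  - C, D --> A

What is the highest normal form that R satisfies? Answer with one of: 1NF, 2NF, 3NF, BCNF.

Candidate keys: {A, D}, {C, D}, {D, E}. Prime attributes: {A, C, D, E}.
For E --> A we have {E}⁺ = {A, E}; {E} is not a superkey, so BCNF fails.
Since {A} ⊆ prime attributes and every other non-superkey FD also has a prime right side, the schema is in 3NF.

3NF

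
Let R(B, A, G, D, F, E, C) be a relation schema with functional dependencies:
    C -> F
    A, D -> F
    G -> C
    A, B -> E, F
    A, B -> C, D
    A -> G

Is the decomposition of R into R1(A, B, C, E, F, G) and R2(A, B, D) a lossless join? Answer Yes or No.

Yes

Common attributes: {A, B}; their closure is {A, B, C, D, E, F, G}.
R1 is contained in that closure, so R1 ∩ R2 -> R1 holds and the join is lossless.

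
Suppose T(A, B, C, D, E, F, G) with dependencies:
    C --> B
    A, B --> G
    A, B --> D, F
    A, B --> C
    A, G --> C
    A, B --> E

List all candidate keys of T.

Attributes never on any right-hand side: {A} — every candidate key must contain it.
Closure of {A, B} is {A, B, C, D, E, F, G}, the whole schema; {A, B} is a candidate key.
Closure of {A, C} is {A, B, C, D, E, F, G}, the whole schema; {A, C} is a candidate key.
Closure of {A, G} is {A, B, C, D, E, F, G}, the whole schema; {A, G} is a candidate key.
No proper subset of any of these is a key, and no other minimal superkey exists.

{A, B}, {A, C}, {A, G}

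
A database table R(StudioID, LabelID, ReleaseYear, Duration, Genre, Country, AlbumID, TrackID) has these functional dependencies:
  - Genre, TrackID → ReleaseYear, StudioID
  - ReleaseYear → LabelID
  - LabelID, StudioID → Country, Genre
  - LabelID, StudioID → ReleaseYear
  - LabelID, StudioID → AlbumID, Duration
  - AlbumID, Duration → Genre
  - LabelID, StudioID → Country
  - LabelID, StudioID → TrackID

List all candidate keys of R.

{Genre, TrackID}⁺ = {AlbumID, Country, Duration, Genre, LabelID, ReleaseYear, StudioID, TrackID} — all of the relation — so {Genre, TrackID} is a candidate key.
{LabelID, StudioID}⁺ = {AlbumID, Country, Duration, Genre, LabelID, ReleaseYear, StudioID, TrackID} — all of the relation — so {LabelID, StudioID} is a candidate key.
{ReleaseYear, StudioID}⁺ = {AlbumID, Country, Duration, Genre, LabelID, ReleaseYear, StudioID, TrackID} — all of the relation — so {ReleaseYear, StudioID} is a candidate key.
{AlbumID, Duration, TrackID}⁺ = {AlbumID, Country, Duration, Genre, LabelID, ReleaseYear, StudioID, TrackID} — all of the relation — so {AlbumID, Duration, TrackID} is a candidate key.
No proper subset of any of these is a key, and no other minimal superkey exists.

{AlbumID, Duration, TrackID}, {Genre, TrackID}, {LabelID, StudioID}, {ReleaseYear, StudioID}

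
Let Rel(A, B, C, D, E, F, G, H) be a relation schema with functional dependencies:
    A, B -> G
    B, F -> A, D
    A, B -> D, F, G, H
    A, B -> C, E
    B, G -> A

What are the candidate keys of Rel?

No FD produces {B}, so it must be in every candidate key.
{A, B}⁺ = {A, B, C, D, E, F, G, H} — all of the relation — so {A, B} is a candidate key.
{B, F}⁺ = {A, B, C, D, E, F, G, H} — all of the relation — so {B, F} is a candidate key.
{B, G}⁺ = {A, B, C, D, E, F, G, H} — all of the relation — so {B, G} is a candidate key.
These are minimal and exhaustive — every other superkey contains one of them.

{A, B}, {B, F}, {B, G}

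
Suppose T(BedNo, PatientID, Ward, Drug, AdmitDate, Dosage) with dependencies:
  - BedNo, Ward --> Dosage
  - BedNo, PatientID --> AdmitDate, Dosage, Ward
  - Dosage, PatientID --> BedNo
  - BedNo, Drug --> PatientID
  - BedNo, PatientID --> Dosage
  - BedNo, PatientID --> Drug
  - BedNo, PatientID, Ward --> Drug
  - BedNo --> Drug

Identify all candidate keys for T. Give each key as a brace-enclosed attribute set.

{BedNo} is a candidate key since {BedNo}⁺ = {AdmitDate, BedNo, Dosage, Drug, PatientID, Ward} covers every attribute.
{Dosage, PatientID} is a candidate key since {Dosage, PatientID}⁺ = {AdmitDate, BedNo, Dosage, Drug, PatientID, Ward} covers every attribute.
Any other superkey properly contains one of these, so there are no further candidate keys.

{BedNo}, {Dosage, PatientID}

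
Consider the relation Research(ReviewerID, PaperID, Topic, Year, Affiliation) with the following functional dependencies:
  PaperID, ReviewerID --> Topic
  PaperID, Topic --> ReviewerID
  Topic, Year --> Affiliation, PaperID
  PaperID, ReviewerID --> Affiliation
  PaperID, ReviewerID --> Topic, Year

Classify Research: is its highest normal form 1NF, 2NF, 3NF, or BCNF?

Candidate keys: {PaperID, ReviewerID}, {PaperID, Topic}, {Topic, Year}. Prime attributes: {PaperID, ReviewerID, Topic, Year}.
Each dependency's left side is a superkey — BCNF holds.

BCNF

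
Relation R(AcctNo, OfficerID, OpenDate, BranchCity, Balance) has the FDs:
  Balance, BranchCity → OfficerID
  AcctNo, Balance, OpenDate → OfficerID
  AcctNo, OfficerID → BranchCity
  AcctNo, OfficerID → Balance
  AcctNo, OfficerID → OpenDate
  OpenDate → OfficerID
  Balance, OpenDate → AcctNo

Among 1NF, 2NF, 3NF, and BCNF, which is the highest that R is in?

3NF

Candidate keys: {AcctNo, Balance, BranchCity}, {AcctNo, OfficerID}, {AcctNo, OpenDate}, {Balance, OpenDate}. Prime attributes: {AcctNo, Balance, BranchCity, OfficerID, OpenDate}.
Balance, BranchCity → OfficerID: {Balance, BranchCity}⁺ = {Balance, BranchCity, OfficerID}, which is not all of the attributes, so the left side is not a superkey — BCNF is violated.
Its right-hand attributes {OfficerID} are all prime, as are those of every other non-superkey FD — the relation is in 3NF.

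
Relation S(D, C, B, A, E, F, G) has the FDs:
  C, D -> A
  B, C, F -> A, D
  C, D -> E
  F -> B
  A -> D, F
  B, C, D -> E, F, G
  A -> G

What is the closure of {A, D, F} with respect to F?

Start with {A, D, F}.
F -> B applies; add {B} → now {A, B, D, F}.
A -> G applies; add {G} → now {A, B, D, F, G}.
No further FD applies.

{A, B, D, F, G}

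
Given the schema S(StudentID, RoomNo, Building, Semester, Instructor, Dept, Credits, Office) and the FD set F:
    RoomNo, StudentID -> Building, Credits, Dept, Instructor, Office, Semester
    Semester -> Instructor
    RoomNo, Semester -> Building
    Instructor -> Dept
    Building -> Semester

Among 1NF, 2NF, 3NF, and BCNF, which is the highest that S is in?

Candidate key: {RoomNo, StudentID}. Prime attributes: {RoomNo, StudentID}.
Semester -> Instructor: {Semester}⁺ = {Dept, Instructor, Semester}, which is not all of the attributes, so the left side is not a superkey — BCNF is violated.
Semester -> Instructor has non-prime {Instructor} on the right and a non-superkey on the left, so 3NF fails.
Checking every proper subset of each key, none determines a non-prime attribute — 2NF is satisfied.

2NF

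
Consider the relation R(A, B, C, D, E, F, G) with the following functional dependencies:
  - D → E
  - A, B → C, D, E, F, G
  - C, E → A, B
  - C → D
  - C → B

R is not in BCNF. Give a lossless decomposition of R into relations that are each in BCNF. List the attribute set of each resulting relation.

Candidate keys of the original relation: {A, B}, {C}.
{A, B, C, D, E, F, G}: {D} determines {D, E} here but is not a superkey — split on D → E, giving {D, E} and {A, B, C, D, F, G}.
{D, E} is in BCNF.
{A, B, C, D, F, G} is in BCNF.

{A, B, C, D, F, G}; {D, E}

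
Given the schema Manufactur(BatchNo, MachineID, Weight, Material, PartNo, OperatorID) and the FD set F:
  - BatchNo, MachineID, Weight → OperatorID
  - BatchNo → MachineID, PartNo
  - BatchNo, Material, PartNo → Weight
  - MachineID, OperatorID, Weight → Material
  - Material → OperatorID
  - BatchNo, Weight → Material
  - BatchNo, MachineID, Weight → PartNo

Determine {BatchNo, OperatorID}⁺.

{BatchNo, MachineID, OperatorID, PartNo}

Start with {BatchNo, OperatorID}.
BatchNo → MachineID, PartNo applies; add {MachineID, PartNo} → now {BatchNo, MachineID, OperatorID, PartNo}.
No further FD applies.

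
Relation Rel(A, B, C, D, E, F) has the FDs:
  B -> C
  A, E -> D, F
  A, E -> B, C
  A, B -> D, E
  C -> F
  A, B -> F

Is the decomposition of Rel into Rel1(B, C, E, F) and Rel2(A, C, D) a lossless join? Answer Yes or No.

Rel1 ∩ Rel2 = {C}; its closure under F is {C, F}.
Neither Rel1 nor Rel2 is contained in that closure, so the decomposition is lossy.

No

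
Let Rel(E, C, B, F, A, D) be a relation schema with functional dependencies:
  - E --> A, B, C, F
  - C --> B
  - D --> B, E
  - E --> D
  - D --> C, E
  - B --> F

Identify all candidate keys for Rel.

Closure of {D} is {A, B, C, D, E, F}, the whole schema; {D} is a candidate key.
Closure of {E} is {A, B, C, D, E, F}, the whole schema; {E} is a candidate key.
No proper subset of any of these is a key, and no other minimal superkey exists.

{D}, {E}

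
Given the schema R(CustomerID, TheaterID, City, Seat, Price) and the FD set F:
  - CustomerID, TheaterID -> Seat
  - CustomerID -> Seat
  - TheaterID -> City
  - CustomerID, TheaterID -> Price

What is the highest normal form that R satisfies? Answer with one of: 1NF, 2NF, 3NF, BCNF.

Candidate key: {CustomerID, TheaterID}. Prime attributes: {CustomerID, TheaterID}.
CustomerID -> Seat breaks BCNF: {CustomerID}⁺ = {CustomerID, Seat}, so {CustomerID} is not a superkey.
CustomerID -> Seat determines the non-prime attribute {Seat} from a non-superkey — 3NF is violated.
The proper key subset {CustomerID} of {CustomerID, TheaterID} determines non-prime {Seat}, so the relation is not even in 2NF.

1NF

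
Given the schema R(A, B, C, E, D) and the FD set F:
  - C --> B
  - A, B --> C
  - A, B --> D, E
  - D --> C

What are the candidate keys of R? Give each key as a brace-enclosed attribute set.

{A, B}, {A, C}, {A, D}

No FD produces {A}, so it must be in every candidate key.
{A, B}⁺ = {A, B, C, D, E}, which is every attribute, so {A, B} is a candidate key.
{A, C}⁺ = {A, B, C, D, E}, which is every attribute, so {A, C} is a candidate key.
{A, D}⁺ = {A, B, C, D, E}, which is every attribute, so {A, D} is a candidate key.
No proper subset of any of these is a key, and no other minimal superkey exists.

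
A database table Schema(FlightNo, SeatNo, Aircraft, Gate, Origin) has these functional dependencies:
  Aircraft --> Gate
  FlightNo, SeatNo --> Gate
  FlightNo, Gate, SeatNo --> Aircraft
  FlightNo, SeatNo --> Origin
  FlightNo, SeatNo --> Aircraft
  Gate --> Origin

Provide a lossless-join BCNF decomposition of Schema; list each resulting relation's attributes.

{Aircraft, FlightNo, SeatNo}; {Aircraft, Gate}; {Gate, Origin}

Candidate key of the original relation: {FlightNo, SeatNo}.
In {Aircraft, FlightNo, Gate, Origin, SeatNo}, {Aircraft} is not a superkey ({Aircraft}⁺ restricted to this set is {Aircraft, Gate, Origin}), so split on Aircraft --> Gate, Origin into {Aircraft, Gate, Origin} and {Aircraft, FlightNo, SeatNo}.
In {Aircraft, Gate, Origin}, {Gate} is not a superkey ({Gate}⁺ restricted to this set is {Gate, Origin}), so split on Gate --> Origin into {Gate, Origin} and {Aircraft, Gate}.
{Gate, Origin} is in BCNF.
{Aircraft, Gate} is in BCNF.
{Aircraft, FlightNo, SeatNo} is in BCNF.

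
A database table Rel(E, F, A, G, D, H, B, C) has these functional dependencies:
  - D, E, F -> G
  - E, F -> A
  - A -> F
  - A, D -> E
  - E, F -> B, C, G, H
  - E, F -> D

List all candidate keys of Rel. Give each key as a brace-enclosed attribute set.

{A, D}, {A, E}, {E, F}

Closure of {A, D} is {A, B, C, D, E, F, G, H}, the whole schema; {A, D} is a candidate key.
Closure of {A, E} is {A, B, C, D, E, F, G, H}, the whole schema; {A, E} is a candidate key.
Closure of {E, F} is {A, B, C, D, E, F, G, H}, the whole schema; {E, F} is a candidate key.
No proper subset of any of these is a key, and no other minimal superkey exists.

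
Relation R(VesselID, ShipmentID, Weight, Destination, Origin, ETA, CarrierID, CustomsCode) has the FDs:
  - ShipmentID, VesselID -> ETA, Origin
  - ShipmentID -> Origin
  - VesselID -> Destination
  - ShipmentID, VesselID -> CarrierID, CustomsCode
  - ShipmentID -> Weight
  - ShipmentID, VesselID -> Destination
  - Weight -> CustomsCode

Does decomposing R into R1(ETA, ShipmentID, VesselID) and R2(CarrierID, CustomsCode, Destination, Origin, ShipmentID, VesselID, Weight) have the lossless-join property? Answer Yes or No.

R1 ∩ R2 = {ShipmentID, VesselID}; its closure under F is {CarrierID, CustomsCode, Destination, ETA, Origin, ShipmentID, VesselID, Weight}.
R1 is contained in that closure, so R1 ∩ R2 -> R1 holds and the join is lossless.

Yes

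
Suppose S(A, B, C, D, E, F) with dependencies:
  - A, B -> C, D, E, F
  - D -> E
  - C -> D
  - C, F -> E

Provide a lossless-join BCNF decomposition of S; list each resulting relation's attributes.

{A, B, C, F}; {C, D}; {D, E}

Candidate key of the original relation: {A, B}.
Within {A, B, C, D, E, F}: {D}⁺ ∩ {A, B, C, D, E, F} = {D, E}, not the whole set, so D -> E violates BCNF; decompose into {D, E} and {A, B, C, D, F}.
{D, E} is in BCNF.
Within {A, B, C, D, F}: {C}⁺ ∩ {A, B, C, D, F} = {C, D}, not the whole set, so C -> D violates BCNF; decompose into {C, D} and {A, B, C, F}.
{C, D} is in BCNF.
{A, B, C, F} is in BCNF.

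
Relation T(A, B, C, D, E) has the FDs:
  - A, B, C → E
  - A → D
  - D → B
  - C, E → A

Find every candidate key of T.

Attributes never on any right-hand side: {C} — every candidate key must contain it.
{A, C}⁺ = {A, B, C, D, E}, which is every attribute, so {A, C} is a candidate key.
{C, E}⁺ = {A, B, C, D, E}, which is every attribute, so {C, E} is a candidate key.
These are minimal and exhaustive — every other superkey contains one of them.

{A, C}, {C, E}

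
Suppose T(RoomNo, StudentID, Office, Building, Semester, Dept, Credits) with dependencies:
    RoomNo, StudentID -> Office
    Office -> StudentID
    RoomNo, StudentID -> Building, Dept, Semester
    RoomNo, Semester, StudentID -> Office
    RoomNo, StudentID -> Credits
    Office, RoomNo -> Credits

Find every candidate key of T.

{RoomNo} never appears on the right of any FD, so every key must include it.
{Office, RoomNo} is a candidate key since {Office, RoomNo}⁺ = {Building, Credits, Dept, Office, RoomNo, Semester, StudentID} covers every attribute.
{RoomNo, StudentID} is a candidate key since {RoomNo, StudentID}⁺ = {Building, Credits, Dept, Office, RoomNo, Semester, StudentID} covers every attribute.
These are minimal and exhaustive — every other superkey contains one of them.

{Office, RoomNo}, {RoomNo, StudentID}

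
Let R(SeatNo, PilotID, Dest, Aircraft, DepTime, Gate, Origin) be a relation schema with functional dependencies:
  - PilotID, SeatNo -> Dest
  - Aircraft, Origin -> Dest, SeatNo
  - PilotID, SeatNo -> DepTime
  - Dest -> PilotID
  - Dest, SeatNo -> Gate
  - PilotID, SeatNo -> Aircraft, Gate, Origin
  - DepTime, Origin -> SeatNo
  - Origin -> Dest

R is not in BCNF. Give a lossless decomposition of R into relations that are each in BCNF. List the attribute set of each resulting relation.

Candidate keys of the original relation: {Aircraft, Origin}, {DepTime, Origin}, {Dest, SeatNo}, {Origin, SeatNo}, {PilotID, SeatNo}.
In {Aircraft, DepTime, Dest, Gate, Origin, PilotID, SeatNo}, {Dest} is not a superkey ({Dest}⁺ restricted to this set is {Dest, PilotID}), so split on Dest -> PilotID into {Dest, PilotID} and {Aircraft, DepTime, Dest, Gate, Origin, SeatNo}.
{Dest, PilotID}: every determinant is a superkey — BCNF.
In {Aircraft, DepTime, Dest, Gate, Origin, SeatNo}, {Origin} is not a superkey ({Origin}⁺ restricted to this set is {Dest, Origin}), so split on Origin -> Dest into {Dest, Origin} and {Aircraft, DepTime, Gate, Origin, SeatNo}.
{Dest, Origin}: every determinant is a superkey — BCNF.
{Aircraft, DepTime, Gate, Origin, SeatNo}: every determinant is a superkey — BCNF.

{Aircraft, DepTime, Gate, Origin, SeatNo}; {Dest, Origin}; {Dest, PilotID}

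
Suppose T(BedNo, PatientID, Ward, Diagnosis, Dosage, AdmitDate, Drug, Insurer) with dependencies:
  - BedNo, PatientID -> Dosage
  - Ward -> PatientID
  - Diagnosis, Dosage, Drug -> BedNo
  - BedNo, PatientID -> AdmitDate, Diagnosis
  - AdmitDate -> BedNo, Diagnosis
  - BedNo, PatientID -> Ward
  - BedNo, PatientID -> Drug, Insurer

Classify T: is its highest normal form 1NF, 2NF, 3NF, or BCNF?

Candidate keys: {AdmitDate, PatientID}, {AdmitDate, Ward}, {BedNo, PatientID}, {BedNo, Ward}, {Diagnosis, Dosage, Drug, PatientID}, {Diagnosis, Dosage, Drug, Ward}. Prime attributes: {AdmitDate, BedNo, Diagnosis, Dosage, Drug, PatientID, Ward}.
For Ward -> PatientID we have {Ward}⁺ = {PatientID, Ward}; {Ward} is not a superkey, so BCNF fails.
Its right-hand attributes {PatientID} are all prime, as are those of every other non-superkey FD — the relation is in 3NF.

3NF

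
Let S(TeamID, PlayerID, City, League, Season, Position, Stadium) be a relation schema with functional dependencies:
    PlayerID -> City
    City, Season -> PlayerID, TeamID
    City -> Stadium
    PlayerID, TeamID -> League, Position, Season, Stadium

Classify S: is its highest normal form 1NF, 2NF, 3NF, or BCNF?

1NF

Candidate keys: {City, Season}, {PlayerID, Season}, {PlayerID, TeamID}. Prime attributes: {City, PlayerID, Season, TeamID}.
For PlayerID -> City we have {PlayerID}⁺ = {City, PlayerID, Stadium}; {PlayerID} is not a superkey, so BCNF fails.
City -> Stadium determines the non-prime attribute {Stadium} from a non-superkey — 3NF is violated.
{City} is a proper subset of the key {City, Season}, and {City}⁺ contains the non-prime attribute {Stadium} — a partial dependency, so 2NF is violated.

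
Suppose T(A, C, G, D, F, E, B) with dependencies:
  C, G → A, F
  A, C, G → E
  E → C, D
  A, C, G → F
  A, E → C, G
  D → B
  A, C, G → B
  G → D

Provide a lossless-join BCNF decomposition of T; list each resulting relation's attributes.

{A, E, F, G}; {B, D}; {C, D, E}

Candidate keys of the original relation: {A, E}, {C, G}, {E, G}.
In {A, B, C, D, E, F, G}, {E} is not a superkey ({E}⁺ restricted to this set is {B, C, D, E}), so split on E → B, C, D into {B, C, D, E} and {A, E, F, G}.
In {B, C, D, E}, {D} is not a superkey ({D}⁺ restricted to this set is {B, D}), so split on D → B into {B, D} and {C, D, E}.
{B, D}: every determinant is a superkey — BCNF.
{C, D, E}: every determinant is a superkey — BCNF.
{A, E, F, G}: every determinant is a superkey — BCNF.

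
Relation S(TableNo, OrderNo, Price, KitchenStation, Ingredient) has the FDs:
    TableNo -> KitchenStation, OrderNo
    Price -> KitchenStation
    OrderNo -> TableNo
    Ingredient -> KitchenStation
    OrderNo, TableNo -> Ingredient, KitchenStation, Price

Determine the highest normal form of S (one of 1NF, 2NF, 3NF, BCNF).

2NF

Candidate keys: {OrderNo}, {TableNo}. Prime attributes: {OrderNo, TableNo}.
Price -> KitchenStation: {Price}⁺ = {KitchenStation, Price}, which is not all of the attributes, so the left side is not a superkey — BCNF is violated.
Because {KitchenStation} is non-prime and the left side of Price -> KitchenStation is not a superkey, the relation is not in 3NF.
All keys have size 1, which rules out partial dependencies — 2NF is satisfied.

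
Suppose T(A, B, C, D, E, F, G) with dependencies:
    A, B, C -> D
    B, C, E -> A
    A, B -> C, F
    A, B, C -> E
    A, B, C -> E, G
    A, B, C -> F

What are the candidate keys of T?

{A, B}, {B, C, E}

Attributes never on any right-hand side: {B} — every candidate key must contain it.
Closure of {A, B} is {A, B, C, D, E, F, G}, the whole schema; {A, B} is a candidate key.
Closure of {B, C, E} is {A, B, C, D, E, F, G}, the whole schema; {B, C, E} is a candidate key.
No proper subset of any of these is a key, and no other minimal superkey exists.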